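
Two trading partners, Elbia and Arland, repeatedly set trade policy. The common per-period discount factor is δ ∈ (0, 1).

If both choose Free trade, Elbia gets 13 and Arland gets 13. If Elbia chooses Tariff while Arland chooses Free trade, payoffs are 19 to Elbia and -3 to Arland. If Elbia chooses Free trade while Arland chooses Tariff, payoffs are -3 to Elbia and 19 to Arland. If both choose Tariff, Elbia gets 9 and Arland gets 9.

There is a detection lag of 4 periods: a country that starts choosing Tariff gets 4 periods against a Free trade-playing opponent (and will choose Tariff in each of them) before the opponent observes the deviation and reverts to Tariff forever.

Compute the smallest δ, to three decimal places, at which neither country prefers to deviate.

A deviator earns 19 for 4 periods, then 9 forever; cooperating earns 13 forever. Multiplying the IC by (1−δ):
13 ≥ 19(1−δ^4) + 9δ^4, so 10·δ^4 ≥ 6 and δ^4 ≥ 3/5.
δ ≥ (3/5)^(1/4) ≈ 0.880.

0.880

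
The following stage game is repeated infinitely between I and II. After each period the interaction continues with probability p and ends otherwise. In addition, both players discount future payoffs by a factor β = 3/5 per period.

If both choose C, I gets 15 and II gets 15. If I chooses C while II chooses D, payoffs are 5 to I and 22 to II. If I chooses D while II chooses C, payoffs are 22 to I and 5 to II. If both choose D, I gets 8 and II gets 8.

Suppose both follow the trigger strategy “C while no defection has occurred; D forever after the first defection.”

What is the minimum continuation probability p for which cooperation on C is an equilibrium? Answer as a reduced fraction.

5/6

Expected continuation weight on next period's payoff is β·p = 3/5·p, which plays the role of the discount factor.
Cooperation requires 3/5·p ≥ (22−15)/(22−8) = 1/2, hence p ≥ 5/6.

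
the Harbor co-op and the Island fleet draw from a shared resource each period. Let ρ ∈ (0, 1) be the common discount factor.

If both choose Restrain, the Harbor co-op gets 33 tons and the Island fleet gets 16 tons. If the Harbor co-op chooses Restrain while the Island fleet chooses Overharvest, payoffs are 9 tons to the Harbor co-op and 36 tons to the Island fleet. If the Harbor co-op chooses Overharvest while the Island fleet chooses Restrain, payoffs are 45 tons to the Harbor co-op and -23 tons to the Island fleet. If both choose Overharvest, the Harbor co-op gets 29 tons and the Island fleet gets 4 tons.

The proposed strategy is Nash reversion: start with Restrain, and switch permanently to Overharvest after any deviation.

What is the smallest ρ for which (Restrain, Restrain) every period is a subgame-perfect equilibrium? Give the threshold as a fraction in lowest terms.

the Harbor co-op's threshold: (45−33)/(45−29) = 3/4.
the Island fleet's threshold: (36−16)/(36−4) = 5/8.
3/4 > 5/8, so the Harbor co-op binds and ρ* = 3/4.

3/4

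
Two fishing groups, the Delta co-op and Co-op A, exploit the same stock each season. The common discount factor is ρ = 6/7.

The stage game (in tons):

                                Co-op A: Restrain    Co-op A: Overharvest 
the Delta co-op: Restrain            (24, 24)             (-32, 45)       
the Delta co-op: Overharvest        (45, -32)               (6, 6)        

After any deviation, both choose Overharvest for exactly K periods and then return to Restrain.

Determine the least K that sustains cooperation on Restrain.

2

No profitable deviation requires (24−6)(ρ+…+ρ^K) ≥ 45−24, i.e. ρ+…+ρ^K ≥ 7/6 ≈ 1.1667.
With ρ = 6/7, the partial sums are K=1: 0.8571, K=2: 1.5918.
K = 2 is the first length at which the sum reaches 1.1667.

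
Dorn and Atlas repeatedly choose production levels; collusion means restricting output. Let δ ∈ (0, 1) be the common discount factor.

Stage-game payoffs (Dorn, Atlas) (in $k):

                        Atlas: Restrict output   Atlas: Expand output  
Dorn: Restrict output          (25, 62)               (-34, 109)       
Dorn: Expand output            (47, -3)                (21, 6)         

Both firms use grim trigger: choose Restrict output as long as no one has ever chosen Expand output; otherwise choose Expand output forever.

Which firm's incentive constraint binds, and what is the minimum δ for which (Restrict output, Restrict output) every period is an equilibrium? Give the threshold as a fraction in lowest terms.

Dorn; δ ≥ 11/13

For Dorn: deviation gain 47−25 = 22, per-period punishment loss 25−21 = 4. IC gives δ ≥ 22/26 = 11/13.
For Atlas: gain 47, loss 56 per period, so δ ≥ 47/103.
The tighter constraint is Dorn's, so cooperation needs δ ≥ 11/13.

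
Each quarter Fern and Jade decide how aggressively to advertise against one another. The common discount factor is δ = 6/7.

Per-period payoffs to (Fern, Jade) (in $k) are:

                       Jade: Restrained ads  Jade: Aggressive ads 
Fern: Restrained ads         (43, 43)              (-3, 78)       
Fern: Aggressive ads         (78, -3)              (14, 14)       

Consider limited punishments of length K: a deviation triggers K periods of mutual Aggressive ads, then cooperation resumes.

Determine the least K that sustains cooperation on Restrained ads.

IC: δ(1−δ^K)/(1−δ) ≥ (78−43)/(43−14) = 35/29.
With δ = 6/7: need 1 − δ^K ≥ 35/29·(1−6/7)/(6/7), i.e. δ^K ≤ 0.7989.
Since (6/7)^1 = 0.8571 and (6/7)^2 = 0.7347, the smallest such K is 2.

2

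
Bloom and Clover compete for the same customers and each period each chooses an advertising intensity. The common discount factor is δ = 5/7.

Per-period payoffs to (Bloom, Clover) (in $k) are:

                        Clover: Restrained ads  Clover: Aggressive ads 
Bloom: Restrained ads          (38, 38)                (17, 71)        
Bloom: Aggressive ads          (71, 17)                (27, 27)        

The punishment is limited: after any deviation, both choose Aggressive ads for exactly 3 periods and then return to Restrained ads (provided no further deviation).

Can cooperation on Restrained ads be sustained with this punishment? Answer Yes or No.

Comparing payoff streams over the 4 periods until play realigns: cooperate → 38(1+δ+…+δ^3); deviate → 71 + 27(δ+…+δ^3).
Cooperation is sustained iff (38−27)(δ+…+δ^3) ≥ 71−38.
δ+…+δ^3 = 5/7·(1−(5/7)^3)/(1−5/7) = 1.5889, and (71−38)/(38−27) = 3.0000.
1.5889 < 3.0000, so cooperation is not sustainable.

No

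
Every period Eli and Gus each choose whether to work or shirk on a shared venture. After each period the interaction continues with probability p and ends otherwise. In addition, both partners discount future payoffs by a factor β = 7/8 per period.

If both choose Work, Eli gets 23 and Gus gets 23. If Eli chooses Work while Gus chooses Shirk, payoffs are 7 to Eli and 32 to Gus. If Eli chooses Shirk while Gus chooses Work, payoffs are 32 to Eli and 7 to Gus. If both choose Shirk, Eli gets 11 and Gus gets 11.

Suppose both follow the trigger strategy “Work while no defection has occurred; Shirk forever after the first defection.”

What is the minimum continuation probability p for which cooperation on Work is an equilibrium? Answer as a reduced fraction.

24/49

With continuation probability p and discount β, the effective per-period discount factor is βp.
Grim-trigger IC: βp ≥ (32−23)/(32−11) = 3/7.
So p ≥ (3/7)/(7/8) = 24/49.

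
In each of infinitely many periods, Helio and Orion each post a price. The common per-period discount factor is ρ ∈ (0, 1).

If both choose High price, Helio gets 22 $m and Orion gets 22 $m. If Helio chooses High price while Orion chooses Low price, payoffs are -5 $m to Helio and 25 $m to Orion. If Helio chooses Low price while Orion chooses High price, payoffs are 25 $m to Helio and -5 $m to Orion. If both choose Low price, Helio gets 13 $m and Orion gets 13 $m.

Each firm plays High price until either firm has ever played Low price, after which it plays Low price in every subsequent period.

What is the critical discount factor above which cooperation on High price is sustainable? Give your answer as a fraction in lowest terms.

22/(1−ρ) ≥ 25 + 13ρ/(1−ρ)
22 ≥ 25 − 12ρ
ρ ≥ 3/12 = 1/4.

1/4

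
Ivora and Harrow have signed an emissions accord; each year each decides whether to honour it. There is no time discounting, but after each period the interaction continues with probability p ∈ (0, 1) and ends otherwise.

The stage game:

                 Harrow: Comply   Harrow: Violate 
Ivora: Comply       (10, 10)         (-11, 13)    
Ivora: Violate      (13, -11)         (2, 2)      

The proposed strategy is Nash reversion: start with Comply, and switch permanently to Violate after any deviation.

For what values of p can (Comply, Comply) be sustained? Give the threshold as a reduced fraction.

3/11

Expected cooperation value is 10 + p·10 + p²·10 + … = 10/(1−p); deviation gives 13 + p·2/(1−p).
10 ≥ 13(1−p) + 2p ⇒ 11p ≥ 3 ⇒ p ≥ 3/11.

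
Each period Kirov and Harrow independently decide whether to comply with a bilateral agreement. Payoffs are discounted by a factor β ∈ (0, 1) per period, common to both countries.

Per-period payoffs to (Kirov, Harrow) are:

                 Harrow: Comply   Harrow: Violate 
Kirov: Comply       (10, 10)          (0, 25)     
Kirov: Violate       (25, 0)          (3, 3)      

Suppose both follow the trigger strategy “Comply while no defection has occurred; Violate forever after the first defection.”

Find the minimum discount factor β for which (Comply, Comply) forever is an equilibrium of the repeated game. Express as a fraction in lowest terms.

Under grim trigger the critical discount factor is (T−C)/(T−P) with T = 25, C = 10, P = 3.
β* = (25−10)/(25−3) = 15/22.

15/22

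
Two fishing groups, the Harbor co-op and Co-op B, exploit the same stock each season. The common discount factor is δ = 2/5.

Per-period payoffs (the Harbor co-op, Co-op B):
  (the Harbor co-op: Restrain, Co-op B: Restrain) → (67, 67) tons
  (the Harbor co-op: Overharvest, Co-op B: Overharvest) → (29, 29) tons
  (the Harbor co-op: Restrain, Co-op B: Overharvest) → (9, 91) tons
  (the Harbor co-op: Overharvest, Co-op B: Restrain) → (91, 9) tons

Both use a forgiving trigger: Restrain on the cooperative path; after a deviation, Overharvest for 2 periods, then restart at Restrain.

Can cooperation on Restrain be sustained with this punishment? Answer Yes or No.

No

A one-shot deviation gives 91 now, then 29 for 2 periods, then back to 67.
Gain from deviating: (91−67) today; loss: (67−29) in each of the next 2 periods.
No-deviation condition: (67−29)(δ+…+δ^2) ≥ 91−67, i.e. δ+…+δ^2 ≥ 12/19.
At δ = 2/5: δ+…+δ^2 = 0.5600 < 0.6316.
So cooperation is not sustainable.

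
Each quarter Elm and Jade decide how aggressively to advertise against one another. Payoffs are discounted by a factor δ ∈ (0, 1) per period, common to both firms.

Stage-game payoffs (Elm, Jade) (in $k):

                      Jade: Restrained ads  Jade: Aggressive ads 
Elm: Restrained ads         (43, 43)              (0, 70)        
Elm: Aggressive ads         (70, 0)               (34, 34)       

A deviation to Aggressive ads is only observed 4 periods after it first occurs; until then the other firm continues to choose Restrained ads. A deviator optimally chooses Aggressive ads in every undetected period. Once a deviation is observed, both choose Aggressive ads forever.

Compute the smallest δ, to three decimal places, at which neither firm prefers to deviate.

A deviator earns 70 for 4 periods, then 34 forever; cooperating earns 43 forever. Multiplying the IC by (1−δ):
43 ≥ 70(1−δ^4) + 34δ^4, so 36·δ^4 ≥ 27 and δ^4 ≥ 3/4.
δ ≥ (3/4)^(1/4) ≈ 0.931.

0.931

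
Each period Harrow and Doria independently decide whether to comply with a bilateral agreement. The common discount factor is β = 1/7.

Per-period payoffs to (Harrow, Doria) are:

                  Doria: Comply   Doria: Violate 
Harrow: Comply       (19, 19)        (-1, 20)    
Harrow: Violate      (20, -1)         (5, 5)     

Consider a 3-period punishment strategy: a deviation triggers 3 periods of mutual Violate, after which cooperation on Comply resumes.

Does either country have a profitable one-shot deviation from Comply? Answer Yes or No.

Comparing payoff streams over the 4 periods until play realigns: cooperate → 19(1+β+…+β^3); deviate → 20 + 5(β+…+β^3).
Cooperation is sustained iff (19−5)(β+…+β^3) ≥ 20−19.
β+…+β^3 = 1/7·(1−(1/7)^3)/(1−1/7) = 0.1662, and (20−19)/(19−5) = 0.0714.
0.1662 ≥ 0.0714, so cooperation is sustainable.

No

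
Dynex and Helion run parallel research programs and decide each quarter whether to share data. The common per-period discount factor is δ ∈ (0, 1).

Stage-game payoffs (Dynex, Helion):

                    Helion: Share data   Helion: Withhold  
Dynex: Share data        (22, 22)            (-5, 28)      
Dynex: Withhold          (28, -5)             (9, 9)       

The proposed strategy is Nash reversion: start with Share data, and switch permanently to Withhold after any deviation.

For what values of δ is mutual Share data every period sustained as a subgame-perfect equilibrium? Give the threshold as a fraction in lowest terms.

6/19

Cooperation forever yields 22 each period: 22/(1−δ).
Deviating yields 28 once, then 9 forever: 28 + 9δ/(1−δ).
No profitable deviation requires 22/(1−δ) ≥ 28 + 9δ/(1−δ).
Multiplying by (1−δ): 22 ≥ 28(1−δ) + 9δ = 28 − 19δ.
So 19δ ≥ 6, i.e. δ ≥ 6/19.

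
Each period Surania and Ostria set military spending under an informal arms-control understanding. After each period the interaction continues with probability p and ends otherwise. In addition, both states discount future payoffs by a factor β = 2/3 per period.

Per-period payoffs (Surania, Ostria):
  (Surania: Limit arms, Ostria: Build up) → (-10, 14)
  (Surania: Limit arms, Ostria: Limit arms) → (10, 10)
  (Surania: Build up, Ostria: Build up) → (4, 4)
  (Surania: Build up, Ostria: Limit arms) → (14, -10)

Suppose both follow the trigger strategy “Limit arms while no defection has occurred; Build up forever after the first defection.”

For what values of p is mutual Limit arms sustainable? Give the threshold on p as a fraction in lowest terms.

3/5

With continuation probability p and discount β, the effective per-period discount factor is βp.
Grim-trigger IC: βp ≥ (14−10)/(14−4) = 2/5.
So p ≥ (2/5)/(2/3) = 3/5.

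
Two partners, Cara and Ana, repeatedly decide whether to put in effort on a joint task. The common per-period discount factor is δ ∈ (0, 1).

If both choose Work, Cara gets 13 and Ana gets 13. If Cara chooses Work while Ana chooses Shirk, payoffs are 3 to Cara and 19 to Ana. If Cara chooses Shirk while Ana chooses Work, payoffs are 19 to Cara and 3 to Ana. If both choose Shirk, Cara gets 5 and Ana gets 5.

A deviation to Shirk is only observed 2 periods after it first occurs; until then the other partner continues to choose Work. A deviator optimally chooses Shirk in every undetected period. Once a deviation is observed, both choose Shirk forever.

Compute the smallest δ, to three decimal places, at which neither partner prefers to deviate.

0.655

The best deviation is to choose Shirk for all 2 undetected periods, earning 19 each, then 5 forever once detected.
Deviation value: 19(1−δ^2)/(1−δ) + 5δ^2/(1−δ); cooperation value: 13/(1−δ).
IC: 13 ≥ 19(1−δ^2) + 5δ^2 = 19 − 14δ^2.
So δ^2 ≥ 6/14 = 3/7, giving δ ≥ (3/7)^(1/2) ≈ 0.655.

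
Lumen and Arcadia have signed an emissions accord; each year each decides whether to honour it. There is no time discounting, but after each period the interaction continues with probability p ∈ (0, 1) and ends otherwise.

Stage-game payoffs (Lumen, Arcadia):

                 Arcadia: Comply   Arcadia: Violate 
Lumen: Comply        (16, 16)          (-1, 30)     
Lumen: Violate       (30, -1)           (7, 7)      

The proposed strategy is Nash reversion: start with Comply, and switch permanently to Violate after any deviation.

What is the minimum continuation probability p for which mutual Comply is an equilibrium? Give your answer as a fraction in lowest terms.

With no time discounting, the continuation probability p plays the role of the discount factor.
Grim-trigger IC: 16/(1−p) ≥ 30 + 7p/(1−p) ⇒ p ≥ (30−16)/(30−7) = 14/23.

14/23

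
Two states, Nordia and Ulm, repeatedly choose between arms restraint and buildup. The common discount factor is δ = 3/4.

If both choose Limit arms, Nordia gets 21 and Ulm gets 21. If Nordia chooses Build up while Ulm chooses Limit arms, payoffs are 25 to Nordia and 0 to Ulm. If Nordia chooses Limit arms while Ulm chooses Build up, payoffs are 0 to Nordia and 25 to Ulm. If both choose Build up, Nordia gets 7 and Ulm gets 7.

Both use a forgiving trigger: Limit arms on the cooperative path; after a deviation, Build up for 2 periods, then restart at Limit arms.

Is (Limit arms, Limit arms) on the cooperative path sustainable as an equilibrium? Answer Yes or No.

IC: δ+…+δ^2 ≥ (25−21)/(21−7) = 2/7.
At δ = 3/4: partial sum = 1.3125 ≥ 0.2857. Cooperation sustainable.

Yes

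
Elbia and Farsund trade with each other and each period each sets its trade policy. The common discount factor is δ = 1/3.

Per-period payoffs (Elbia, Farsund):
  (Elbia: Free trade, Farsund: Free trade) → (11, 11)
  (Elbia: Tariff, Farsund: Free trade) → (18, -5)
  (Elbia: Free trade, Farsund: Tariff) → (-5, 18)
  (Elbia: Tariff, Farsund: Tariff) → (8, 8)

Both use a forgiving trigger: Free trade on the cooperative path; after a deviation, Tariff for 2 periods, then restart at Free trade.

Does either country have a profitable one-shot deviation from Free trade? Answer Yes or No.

A one-shot deviation gives 18 now, then 8 for 2 periods, then back to 11.
Gain from deviating: (18−11) today; loss: (11−8) in each of the next 2 periods.
No-deviation condition: (11−8)(δ+…+δ^2) ≥ 18−11, i.e. δ+…+δ^2 ≥ 7/3.
At δ = 1/3: δ+…+δ^2 = 0.4444 < 2.3333.
So cooperation is not sustainable.

Yes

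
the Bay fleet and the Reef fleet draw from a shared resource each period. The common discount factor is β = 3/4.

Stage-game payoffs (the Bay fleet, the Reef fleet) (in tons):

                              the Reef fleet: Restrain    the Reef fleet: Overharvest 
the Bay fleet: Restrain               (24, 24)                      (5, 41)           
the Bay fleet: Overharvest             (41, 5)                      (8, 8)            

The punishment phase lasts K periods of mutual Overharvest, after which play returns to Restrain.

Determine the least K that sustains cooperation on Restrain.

Need Σ_{k=1}^{K} β^k ≥ (41−24)/(24−8) = 1.0625 at β = 3/4.
At K = 1 the sum is 0.7500 < 1.0625; at K = 2 it is 1.3125 ≥ 1.0625.
So the minimum punishment length is K = 2.

2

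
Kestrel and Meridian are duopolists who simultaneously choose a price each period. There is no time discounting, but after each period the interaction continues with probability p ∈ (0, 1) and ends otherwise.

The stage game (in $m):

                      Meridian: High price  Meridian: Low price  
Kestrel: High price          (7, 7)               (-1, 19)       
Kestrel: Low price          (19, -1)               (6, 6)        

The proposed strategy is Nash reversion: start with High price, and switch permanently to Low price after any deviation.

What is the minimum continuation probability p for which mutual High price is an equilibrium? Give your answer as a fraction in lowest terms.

With no time discounting, the continuation probability p plays the role of the discount factor.
Grim-trigger IC: 7/(1−p) ≥ 19 + 6p/(1−p) ⇒ p ≥ (19−7)/(19−6) = 12/13.

12/13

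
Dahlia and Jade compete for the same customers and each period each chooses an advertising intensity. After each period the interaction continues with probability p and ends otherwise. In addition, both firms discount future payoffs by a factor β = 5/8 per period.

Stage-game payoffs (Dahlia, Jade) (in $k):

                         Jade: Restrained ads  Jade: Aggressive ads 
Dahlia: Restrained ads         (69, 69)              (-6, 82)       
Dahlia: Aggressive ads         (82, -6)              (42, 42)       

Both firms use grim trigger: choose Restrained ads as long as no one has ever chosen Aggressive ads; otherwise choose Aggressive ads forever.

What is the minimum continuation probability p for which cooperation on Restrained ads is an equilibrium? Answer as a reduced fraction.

13/25

With continuation probability p and discount β, the effective per-period discount factor is βp.
Grim-trigger IC: βp ≥ (82−69)/(82−42) = 13/40.
So p ≥ (13/40)/(5/8) = 13/25.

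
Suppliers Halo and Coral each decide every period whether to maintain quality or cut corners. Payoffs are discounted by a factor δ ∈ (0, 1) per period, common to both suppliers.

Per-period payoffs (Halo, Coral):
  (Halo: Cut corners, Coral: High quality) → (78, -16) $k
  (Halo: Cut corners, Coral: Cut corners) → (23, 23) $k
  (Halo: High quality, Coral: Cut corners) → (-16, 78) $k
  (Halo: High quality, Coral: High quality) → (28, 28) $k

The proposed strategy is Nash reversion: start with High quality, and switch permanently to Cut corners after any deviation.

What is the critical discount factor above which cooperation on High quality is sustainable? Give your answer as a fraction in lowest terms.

One-period gain from deviating is 78 − 28 = 50. The loss is 28 − 23 = 5 in every subsequent period, with present value 5·δ/(1−δ).
Deviation is unprofitable when 5·δ/(1−δ) ≥ 50, i.e. δ/(1−δ) ≥ 10.
Equivalently δ ≥ 50/(50+5) = 10/11.

10/11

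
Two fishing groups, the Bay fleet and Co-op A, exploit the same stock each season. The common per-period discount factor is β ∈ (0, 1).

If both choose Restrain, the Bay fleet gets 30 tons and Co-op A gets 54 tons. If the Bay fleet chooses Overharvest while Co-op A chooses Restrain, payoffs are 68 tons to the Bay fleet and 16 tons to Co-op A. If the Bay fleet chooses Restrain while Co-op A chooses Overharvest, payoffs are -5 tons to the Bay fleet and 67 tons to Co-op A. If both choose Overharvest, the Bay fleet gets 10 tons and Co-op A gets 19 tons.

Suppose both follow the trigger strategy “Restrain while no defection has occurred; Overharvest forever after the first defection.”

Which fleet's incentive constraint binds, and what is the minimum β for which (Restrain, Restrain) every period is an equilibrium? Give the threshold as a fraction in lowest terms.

the Bay fleet; β ≥ 19/29

the Bay fleet: cooperation gives 30 each period; deviation gives 68 once then 10 forever.
  30/(1−β) ≥ 68 + 10β/(1−β) ⇒ β ≥ 38/58 = 19/29.
Co-op A: cooperation gives 54 each period; deviation gives 67 once then 19 forever.
  β ≥ 13/48.
Both must hold, so the binding constraint is the Bay fleet's: β ≥ 19/29.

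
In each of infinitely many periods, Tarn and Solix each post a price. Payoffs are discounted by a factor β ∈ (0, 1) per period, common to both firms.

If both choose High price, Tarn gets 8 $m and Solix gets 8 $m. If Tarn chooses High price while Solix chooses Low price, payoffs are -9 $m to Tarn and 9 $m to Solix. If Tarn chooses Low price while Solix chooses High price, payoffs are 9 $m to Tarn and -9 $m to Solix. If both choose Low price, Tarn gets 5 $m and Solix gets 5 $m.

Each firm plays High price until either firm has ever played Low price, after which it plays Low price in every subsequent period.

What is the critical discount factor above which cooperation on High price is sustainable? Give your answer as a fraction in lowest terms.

1/4

Cooperation forever yields 8 each period: 8/(1−β).
Deviating yields 9 once, then 5 forever: 9 + 5β/(1−β).
No profitable deviation requires 8/(1−β) ≥ 9 + 5β/(1−β).
Multiplying by (1−β): 8 ≥ 9(1−β) + 5β = 9 − 4β.
So 4β ≥ 1, i.e. β ≥ 1/4.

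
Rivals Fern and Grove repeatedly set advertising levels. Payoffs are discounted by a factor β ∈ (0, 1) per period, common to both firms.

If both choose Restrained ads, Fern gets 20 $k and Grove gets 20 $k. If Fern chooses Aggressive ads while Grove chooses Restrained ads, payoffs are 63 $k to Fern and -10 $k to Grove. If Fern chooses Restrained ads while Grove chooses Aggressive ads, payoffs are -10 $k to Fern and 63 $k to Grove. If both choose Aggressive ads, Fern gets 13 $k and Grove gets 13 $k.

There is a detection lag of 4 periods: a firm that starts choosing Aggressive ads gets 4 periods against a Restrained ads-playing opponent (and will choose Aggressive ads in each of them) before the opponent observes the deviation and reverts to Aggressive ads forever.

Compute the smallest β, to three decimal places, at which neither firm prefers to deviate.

0.963

A deviator earns 63 for 4 periods, then 13 forever; cooperating earns 20 forever. Multiplying the IC by (1−β):
20 ≥ 63(1−β^4) + 13β^4, so 50·β^4 ≥ 43 and β^4 ≥ 43/50.
β ≥ (43/50)^(1/4) ≈ 0.963.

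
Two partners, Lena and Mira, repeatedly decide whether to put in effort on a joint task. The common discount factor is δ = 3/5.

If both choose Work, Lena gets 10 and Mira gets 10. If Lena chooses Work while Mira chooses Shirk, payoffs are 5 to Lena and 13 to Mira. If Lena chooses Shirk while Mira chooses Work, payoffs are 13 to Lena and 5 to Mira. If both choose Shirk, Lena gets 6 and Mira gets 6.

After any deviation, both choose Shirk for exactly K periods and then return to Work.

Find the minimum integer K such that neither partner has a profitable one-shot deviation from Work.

No profitable deviation requires (10−6)(δ+…+δ^K) ≥ 13−10, i.e. δ+…+δ^K ≥ 3/4 ≈ 0.7500.
With δ = 3/5, the partial sums are K=1: 0.6000, K=2: 0.9600.
K = 2 is the first length at which the sum reaches 0.7500.

2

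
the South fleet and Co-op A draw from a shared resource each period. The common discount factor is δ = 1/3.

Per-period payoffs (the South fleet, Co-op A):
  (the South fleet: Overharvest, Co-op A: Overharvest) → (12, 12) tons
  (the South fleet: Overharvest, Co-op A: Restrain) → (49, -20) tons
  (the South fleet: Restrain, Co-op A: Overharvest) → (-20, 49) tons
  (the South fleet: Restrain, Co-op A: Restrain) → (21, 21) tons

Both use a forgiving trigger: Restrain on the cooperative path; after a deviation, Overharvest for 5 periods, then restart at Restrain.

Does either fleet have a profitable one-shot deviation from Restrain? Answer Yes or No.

Yes

IC: δ+…+δ^5 ≥ (49−21)/(21−12) = 28/9.
At δ = 1/3: partial sum = 0.4979 < 3.1111. Cooperation not sustainable.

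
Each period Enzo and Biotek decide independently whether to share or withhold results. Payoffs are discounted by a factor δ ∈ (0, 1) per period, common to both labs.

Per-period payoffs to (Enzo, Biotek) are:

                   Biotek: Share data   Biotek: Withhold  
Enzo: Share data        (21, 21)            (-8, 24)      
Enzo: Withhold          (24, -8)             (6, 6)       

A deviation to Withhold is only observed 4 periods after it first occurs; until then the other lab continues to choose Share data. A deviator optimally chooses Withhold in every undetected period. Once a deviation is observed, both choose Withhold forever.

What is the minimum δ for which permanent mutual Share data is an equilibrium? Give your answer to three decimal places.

0.639

A deviator earns 24 for 4 periods, then 6 forever; cooperating earns 21 forever. Multiplying the IC by (1−δ):
21 ≥ 24(1−δ^4) + 6δ^4, so 18·δ^4 ≥ 3 and δ^4 ≥ 1/6.
δ ≥ (1/6)^(1/4) ≈ 0.639.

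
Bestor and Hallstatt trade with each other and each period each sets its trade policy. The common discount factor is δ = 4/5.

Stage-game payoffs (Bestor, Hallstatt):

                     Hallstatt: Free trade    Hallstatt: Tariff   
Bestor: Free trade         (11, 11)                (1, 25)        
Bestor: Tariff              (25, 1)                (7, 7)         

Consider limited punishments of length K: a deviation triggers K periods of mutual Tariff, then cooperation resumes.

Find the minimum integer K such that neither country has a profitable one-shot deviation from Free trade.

IC: δ(1−δ^K)/(1−δ) ≥ (25−11)/(11−7) = 7/2.
With δ = 4/5: need 1 − δ^K ≥ 7/2·(1−4/5)/(4/5), i.e. δ^K ≤ 0.1250.
Since (4/5)^9 = 0.1342 and (4/5)^10 = 0.1074, the smallest such K is 10.

10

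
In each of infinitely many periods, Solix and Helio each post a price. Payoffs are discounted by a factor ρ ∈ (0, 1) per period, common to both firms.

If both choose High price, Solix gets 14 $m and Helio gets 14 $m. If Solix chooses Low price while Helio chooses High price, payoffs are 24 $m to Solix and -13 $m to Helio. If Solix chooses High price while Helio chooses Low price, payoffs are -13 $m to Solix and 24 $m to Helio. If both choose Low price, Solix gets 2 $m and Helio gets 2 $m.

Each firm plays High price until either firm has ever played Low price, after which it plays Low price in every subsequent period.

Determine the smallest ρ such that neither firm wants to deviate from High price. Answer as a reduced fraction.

5/11

One-period gain from deviating is 24 − 14 = 10. The loss is 14 − 2 = 12 in every subsequent period, with present value 12·ρ/(1−ρ).
Deviation is unprofitable when 12·ρ/(1−ρ) ≥ 10, i.e. ρ/(1−ρ) ≥ 5/6.
Equivalently ρ ≥ 10/(10+12) = 5/11.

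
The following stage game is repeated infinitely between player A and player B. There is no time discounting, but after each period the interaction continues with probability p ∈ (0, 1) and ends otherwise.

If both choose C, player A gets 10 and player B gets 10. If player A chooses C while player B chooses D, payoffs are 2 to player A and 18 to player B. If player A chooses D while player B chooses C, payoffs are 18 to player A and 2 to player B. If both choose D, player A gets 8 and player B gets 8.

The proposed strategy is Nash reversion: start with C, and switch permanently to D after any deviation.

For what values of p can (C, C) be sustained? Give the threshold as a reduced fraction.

4/5

Expected cooperation value is 10 + p·10 + p²·10 + … = 10/(1−p); deviation gives 18 + p·8/(1−p).
10 ≥ 18(1−p) + 8p ⇒ 10p ≥ 8 ⇒ p ≥ 8/10 = 4/5.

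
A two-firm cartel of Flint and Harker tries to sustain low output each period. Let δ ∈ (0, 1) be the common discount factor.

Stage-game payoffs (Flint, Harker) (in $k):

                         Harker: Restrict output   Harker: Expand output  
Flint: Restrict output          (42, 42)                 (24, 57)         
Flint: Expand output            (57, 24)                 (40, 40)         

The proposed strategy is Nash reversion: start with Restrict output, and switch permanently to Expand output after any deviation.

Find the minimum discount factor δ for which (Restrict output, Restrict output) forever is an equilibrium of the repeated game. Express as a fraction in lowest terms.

15/17

42/(1−δ) ≥ 57 + 40δ/(1−δ)
42 ≥ 57 − 17δ
δ ≥ 15/17.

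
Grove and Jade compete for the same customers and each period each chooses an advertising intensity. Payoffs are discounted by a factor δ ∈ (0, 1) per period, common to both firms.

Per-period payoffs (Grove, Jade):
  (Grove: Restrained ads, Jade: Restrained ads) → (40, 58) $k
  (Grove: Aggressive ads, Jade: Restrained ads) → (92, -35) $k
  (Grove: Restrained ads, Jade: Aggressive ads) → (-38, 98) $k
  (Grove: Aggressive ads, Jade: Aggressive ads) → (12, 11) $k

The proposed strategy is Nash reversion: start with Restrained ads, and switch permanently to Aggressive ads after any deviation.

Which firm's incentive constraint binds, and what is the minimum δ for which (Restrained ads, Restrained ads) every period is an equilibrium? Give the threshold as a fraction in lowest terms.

For Grove: deviation gain 92−40 = 52, per-period punishment loss 40−12 = 28. IC gives δ ≥ 52/80 = 13/20.
For Jade: gain 40, loss 47 per period, so δ ≥ 40/87.
The tighter constraint is Grove's, so cooperation needs δ ≥ 13/20.

Grove; δ ≥ 13/20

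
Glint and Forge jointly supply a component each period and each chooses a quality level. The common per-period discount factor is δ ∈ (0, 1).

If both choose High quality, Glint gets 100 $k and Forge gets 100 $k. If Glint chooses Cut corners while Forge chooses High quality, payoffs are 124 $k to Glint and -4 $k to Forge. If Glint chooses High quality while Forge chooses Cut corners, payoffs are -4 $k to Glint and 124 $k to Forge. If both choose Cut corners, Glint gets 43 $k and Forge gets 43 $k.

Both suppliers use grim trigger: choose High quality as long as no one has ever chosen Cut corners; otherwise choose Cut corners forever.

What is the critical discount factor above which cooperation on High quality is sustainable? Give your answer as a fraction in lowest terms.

One-period gain from deviating is 124 − 100 = 24. The loss is 100 − 43 = 57 in every subsequent period, with present value 57·δ/(1−δ).
Deviation is unprofitable when 57·δ/(1−δ) ≥ 24, i.e. δ/(1−δ) ≥ 8/19.
Equivalently δ ≥ 24/(24+57) = 8/27.

8/27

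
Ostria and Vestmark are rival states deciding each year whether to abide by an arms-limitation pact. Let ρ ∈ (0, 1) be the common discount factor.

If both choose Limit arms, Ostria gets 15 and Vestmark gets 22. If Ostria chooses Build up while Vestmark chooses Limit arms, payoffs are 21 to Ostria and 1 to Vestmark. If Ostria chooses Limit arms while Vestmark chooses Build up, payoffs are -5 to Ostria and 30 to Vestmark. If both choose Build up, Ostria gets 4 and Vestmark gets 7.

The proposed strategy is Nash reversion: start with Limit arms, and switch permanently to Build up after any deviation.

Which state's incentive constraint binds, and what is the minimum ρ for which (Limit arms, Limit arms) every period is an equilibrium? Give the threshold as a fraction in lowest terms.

Ostria; ρ ≥ 6/17

Ostria: cooperation gives 15 each period; deviation gives 21 once then 4 forever.
  15/(1−ρ) ≥ 21 + 4ρ/(1−ρ) ⇒ ρ ≥ 6/17.
Vestmark: cooperation gives 22 each period; deviation gives 30 once then 7 forever.
  ρ ≥ 8/23.
Both must hold, so the binding constraint is Ostria's: ρ ≥ 6/17.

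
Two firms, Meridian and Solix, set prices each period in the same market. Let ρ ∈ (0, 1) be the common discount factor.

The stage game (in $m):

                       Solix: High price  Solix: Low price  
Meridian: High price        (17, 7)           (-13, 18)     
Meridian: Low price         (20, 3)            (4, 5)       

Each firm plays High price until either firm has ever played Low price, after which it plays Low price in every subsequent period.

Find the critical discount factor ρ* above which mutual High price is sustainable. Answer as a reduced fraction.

11/13

Meridian: cooperation gives 17 each period; deviation gives 20 once then 4 forever.
  17/(1−ρ) ≥ 20 + 4ρ/(1−ρ) ⇒ ρ ≥ 3/16.
Solix: cooperation gives 7 each period; deviation gives 18 once then 5 forever.
  ρ ≥ 11/13.
Both must hold, so the binding constraint is Solix's: ρ ≥ 11/13.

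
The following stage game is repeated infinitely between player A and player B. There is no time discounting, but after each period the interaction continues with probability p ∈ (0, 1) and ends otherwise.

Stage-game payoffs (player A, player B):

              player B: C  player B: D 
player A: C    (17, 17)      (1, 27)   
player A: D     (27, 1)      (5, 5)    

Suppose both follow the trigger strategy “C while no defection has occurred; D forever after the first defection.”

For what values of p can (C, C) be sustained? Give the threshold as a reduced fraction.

With no time discounting, the continuation probability p plays the role of the discount factor.
Grim-trigger IC: 17/(1−p) ≥ 27 + 5p/(1−p) ⇒ p ≥ (27−17)/(27−5) = 5/11.

5/11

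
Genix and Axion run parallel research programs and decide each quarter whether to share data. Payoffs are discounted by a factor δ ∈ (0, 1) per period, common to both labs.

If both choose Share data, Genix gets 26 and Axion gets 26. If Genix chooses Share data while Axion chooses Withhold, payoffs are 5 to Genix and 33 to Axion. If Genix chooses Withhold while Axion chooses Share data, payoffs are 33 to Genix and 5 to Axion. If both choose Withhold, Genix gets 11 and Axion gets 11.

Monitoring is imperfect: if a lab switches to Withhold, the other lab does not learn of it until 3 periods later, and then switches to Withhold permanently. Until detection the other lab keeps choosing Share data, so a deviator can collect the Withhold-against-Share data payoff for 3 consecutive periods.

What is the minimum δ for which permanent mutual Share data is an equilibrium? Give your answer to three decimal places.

0.683

Deviating for the 3 undetected periods gains 33−26 = 7 per period over cooperation, then loses 26−11 = 15 per period forever once punishment starts.
Gain: 7(1 + δ + … + δ^2); loss: 15·δ^3/(1−δ).
No profitable deviation ⇔ 7(1−δ^3) ≤ 15·δ^3, i.e. δ^3 ≥ 7/(7+15) = 7/22.
Hence δ ≥ (7/22)^(1/3) ≈ 0.683.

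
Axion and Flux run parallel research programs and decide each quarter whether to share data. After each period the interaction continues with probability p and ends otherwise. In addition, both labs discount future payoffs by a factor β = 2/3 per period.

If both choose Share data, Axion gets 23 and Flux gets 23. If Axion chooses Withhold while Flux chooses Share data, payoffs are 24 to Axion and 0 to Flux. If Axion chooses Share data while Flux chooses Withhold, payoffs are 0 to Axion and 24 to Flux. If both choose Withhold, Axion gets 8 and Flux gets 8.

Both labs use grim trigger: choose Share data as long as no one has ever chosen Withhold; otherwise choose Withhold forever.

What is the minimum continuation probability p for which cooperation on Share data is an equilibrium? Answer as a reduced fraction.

3/32

With continuation probability p and discount β, the effective per-period discount factor is βp.
Grim-trigger IC: βp ≥ (24−23)/(24−8) = 1/16.
So p ≥ (1/16)/(2/3) = 3/32.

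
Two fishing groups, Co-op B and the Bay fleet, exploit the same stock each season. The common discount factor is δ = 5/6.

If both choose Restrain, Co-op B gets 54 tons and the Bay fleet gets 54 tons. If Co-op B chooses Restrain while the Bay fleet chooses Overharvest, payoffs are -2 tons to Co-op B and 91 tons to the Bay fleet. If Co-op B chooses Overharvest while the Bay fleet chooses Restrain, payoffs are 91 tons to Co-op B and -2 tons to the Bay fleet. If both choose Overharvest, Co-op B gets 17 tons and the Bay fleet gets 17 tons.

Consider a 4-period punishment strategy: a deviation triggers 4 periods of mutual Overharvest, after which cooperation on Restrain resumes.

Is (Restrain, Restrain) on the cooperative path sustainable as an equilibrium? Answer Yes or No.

Yes

Comparing payoff streams over the 5 periods until play realigns: cooperate → 54(1+δ+…+δ^4); deviate → 91 + 17(δ+…+δ^4).
Cooperation is sustained iff (54−17)(δ+…+δ^4) ≥ 91−54.
δ+…+δ^4 = 5/6·(1−(5/6)^4)/(1−5/6) = 2.5887, and (91−54)/(54−17) = 1.0000.
2.5887 ≥ 1.0000, so cooperation is sustainable.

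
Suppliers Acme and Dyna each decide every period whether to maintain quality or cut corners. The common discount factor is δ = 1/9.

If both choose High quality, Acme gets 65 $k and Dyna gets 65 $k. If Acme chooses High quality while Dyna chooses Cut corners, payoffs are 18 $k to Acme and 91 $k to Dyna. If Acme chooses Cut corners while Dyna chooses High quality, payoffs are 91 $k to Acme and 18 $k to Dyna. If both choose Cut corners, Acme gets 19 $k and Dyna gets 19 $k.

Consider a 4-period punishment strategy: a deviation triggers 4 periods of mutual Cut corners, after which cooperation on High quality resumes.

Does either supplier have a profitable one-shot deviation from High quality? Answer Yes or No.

Yes

Comparing payoff streams over the 5 periods until play realigns: cooperate → 65(1+δ+…+δ^4); deviate → 91 + 19(δ+…+δ^4).
Cooperation is sustained iff (65−19)(δ+…+δ^4) ≥ 91−65.
δ+…+δ^4 = 1/9·(1−(1/9)^4)/(1−1/9) = 0.1250, and (91−65)/(65−19) = 0.5652.
0.1250 < 0.5652, so cooperation is not sustainable.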